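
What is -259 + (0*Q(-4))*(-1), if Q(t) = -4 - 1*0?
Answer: -259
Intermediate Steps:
Q(t) = -4 (Q(t) = -4 + 0 = -4)
-259 + (0*Q(-4))*(-1) = -259 + (0*(-4))*(-1) = -259 + 0*(-1) = -259 + 0 = -259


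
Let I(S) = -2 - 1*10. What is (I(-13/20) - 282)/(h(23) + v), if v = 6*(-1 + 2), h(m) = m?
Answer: -294/29 ≈ -10.138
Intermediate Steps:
v = 6 (v = 6*1 = 6)
I(S) = -12 (I(S) = -2 - 10 = -12)
(I(-13/20) - 282)/(h(23) + v) = (-12 - 282)/(23 + 6) = -294/29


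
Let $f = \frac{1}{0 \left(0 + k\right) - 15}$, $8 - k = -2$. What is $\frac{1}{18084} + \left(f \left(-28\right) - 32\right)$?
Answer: $- \frac{908217}{30140} \approx -30.133$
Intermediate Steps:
$k = 10$ ($k = 8 - -2 = 8 + 2 = 10$)
$f = - \frac{1}{15}$ ($f = \frac{1}{0 \left(0 + 10\right) - 15} = \frac{1}{0 \cdot 10 - 15} = \frac{1}{0 - 15} = \frac{1}{-15} = - \frac{1}{15} \approx -0.066667$)
$\frac{1}{18084} + \left(f \left(-28\right) - 32\right) = \frac{1}{18084} - \frac{452}{15} = - \frac{908217}{30140}$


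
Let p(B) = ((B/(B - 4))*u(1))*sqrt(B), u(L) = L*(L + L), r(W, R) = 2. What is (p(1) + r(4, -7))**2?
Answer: 16/9 ≈ 1.7778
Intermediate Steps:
u(L) = 2*L**2 (u(L) = L*(2*L) = 2*L**2)
p(B) = 2*B**(3/2)/(-4 + B) (p(B) = ((B/(B - 4))*(2*1**2))*sqrt(B) = ((B/(-4 + B))*(2*1))*sqrt(B) = ((B/(-4 + B))*2)*sqrt(B) = (2*B/(-4 + B))*sqrt(B) = 2*B**(3/2)/(-4 + B))
(p(1) + r(4, -7))**2 = (2*1**(3/2)/(-4 + 1) + 2)**2 = (2*1/(-3) + 2)**2 = (2*1*(-1/3) + 2)**2 = (-2/3 + 2)**2 = (4/3)**2 = 16/9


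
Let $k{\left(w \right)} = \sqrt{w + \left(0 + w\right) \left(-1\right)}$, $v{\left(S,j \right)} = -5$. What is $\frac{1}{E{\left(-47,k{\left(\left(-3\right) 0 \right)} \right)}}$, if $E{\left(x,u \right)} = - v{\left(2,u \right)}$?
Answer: $\frac{1}{5} \approx 0.2$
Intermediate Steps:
$k{\left(w \right)} = 0$ ($k{\left(w \right)} = \sqrt{w + w \left(-1\right)} = \sqrt{w - w} = \sqrt{0} = 0$)
$E{\left(x,u \right)} = 5$ ($E{\left(x,u \right)} = \left(-1\right) \left(-5\right) = 5$)
$\frac{1}{E{\left(-47,k{\left(\left(-3\right) 0 \right)} \right)}} = \frac{1}{5}$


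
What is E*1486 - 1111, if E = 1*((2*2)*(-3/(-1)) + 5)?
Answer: 24151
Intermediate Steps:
E = 17 (E = 1*(4*(-3*(-1)) + 5) = 1*(4*3 + 5) = 1*(12 + 5) = 1*17 = 17)
E*1486 - 1111 = 17*1486 - 1111 = 25262 - 1111 = 24151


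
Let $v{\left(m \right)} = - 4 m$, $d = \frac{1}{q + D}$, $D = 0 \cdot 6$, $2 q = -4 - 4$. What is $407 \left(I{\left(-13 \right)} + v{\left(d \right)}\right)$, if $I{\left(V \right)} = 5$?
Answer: $2442$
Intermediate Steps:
$q = -4$ ($q = \frac{-4 - 4}{2} = \frac{1}{2} \left(-8\right) = -4$)
$D = 0$
$d = - \frac{1}{4}$ ($d = \frac{1}{-4 + 0} = \frac{1}{-4} = - \frac{1}{4} \approx -0.25$)
$407 \left(I{\left(-13 \right)} + v{\left(d \right)}\right) = 407 \left(5 - -1\right) = 407 \left(5 + 1\right) = 407 \cdot 6 = 2442$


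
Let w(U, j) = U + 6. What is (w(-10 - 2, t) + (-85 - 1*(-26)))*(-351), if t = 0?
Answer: 22815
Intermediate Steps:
w(U, j) = 6 + U
(w(-10 - 2, t) + (-85 - 1*(-26)))*(-351) = ((6 + (-10 - 2)) + (-85 - 1*(-26)))*(-351) = ((6 - 12) + (-85 + 26))*(-351) = (-6 - 59)*(-351) = -65*(-351) = 22815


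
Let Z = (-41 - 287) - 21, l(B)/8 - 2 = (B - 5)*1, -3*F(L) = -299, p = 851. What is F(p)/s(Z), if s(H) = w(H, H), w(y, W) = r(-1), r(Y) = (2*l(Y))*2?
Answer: -299/384 ≈ -0.77865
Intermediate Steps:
F(L) = 299/3 (F(L) = -1/3*(-299) = 299/3)
l(B) = -24 + 8*B (l(B) = 16 + 8*((B - 5)*1) = 16 + 8*((-5 + B)*1) = 16 + 8*(-5 + B) = 16 + (-40 + 8*B) = -24 + 8*B)
r(Y) = -96 + 32*Y (r(Y) = (2*(-24 + 8*Y))*2 = (-48 + 16*Y)*2 = -96 + 32*Y)
w(y, W) = -128 (w(y, W) = -96 + 32*(-1) = -96 - 32 = -128)
Z = -349 (Z = -328 - 21 = -349)
s(H) = -128
F(p)/s(Z) = (299/3)/(-128) = (299/3)*(-1/128) = -299/384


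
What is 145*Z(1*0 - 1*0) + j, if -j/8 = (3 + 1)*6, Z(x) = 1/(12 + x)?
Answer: -2159/12 ≈ -179.92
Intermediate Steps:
j = -192 (j = -8*(3 + 1)*6 = -32*6 = -8*24 = -192)
145*Z(1*0 - 1*0) + j = 145/(12 + (1*0 - 1*0)) - 192 = 145/(12 + (0 + 0)) - 192 = 145/(12 + 0) - 192 = 145/12 - 192 = -2159/12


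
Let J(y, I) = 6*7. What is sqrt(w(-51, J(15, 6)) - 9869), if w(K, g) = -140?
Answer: I*sqrt(10009) ≈ 100.05*I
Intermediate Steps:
J(y, I) = 42
sqrt(w(-51, J(15, 6)) - 9869) = sqrt(-140 - 9869) = sqrt(-10009) = I*sqrt(10009)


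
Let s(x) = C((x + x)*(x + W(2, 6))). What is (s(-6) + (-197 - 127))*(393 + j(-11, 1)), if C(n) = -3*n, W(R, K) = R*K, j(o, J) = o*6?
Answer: -35316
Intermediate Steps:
j(o, J) = 6*o
W(R, K) = K*R
s(x) = -6*x*(12 + x) (s(x) = -3*(x + x)*(x + 6*2) = -3*2*x*(x + 12) = -3*2*x*(12 + x) = -6*x*(12 + x))
(s(-6) + (-197 - 127))*(393 + j(-11, 1)) = (-6*(-6)*(12 - 6) + (-197 - 127))*(393 + 6*(-11)) = (-6*(-6)*6 - 324)*(393 - 66) = (216 - 324)*327 = -108*327 = -35316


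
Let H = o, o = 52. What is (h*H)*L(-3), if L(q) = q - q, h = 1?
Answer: 0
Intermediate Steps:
L(q) = 0
H = 52
(h*H)*L(-3) = (1*52)*0 = 52*0 = 0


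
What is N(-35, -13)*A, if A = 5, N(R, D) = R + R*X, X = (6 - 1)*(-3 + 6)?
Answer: -2800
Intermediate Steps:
X = 15 (X = 5*3 = 15)
N(R, D) = 16*R (N(R, D) = R + R*15 = R + 15*R = 16*R)
N(-35, -13)*A = (16*(-35))*5 = -560*5 = -2800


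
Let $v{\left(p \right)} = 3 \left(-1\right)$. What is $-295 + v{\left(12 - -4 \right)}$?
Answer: $-298$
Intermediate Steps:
$v{\left(p \right)} = -3$
$-295 + v{\left(12 - -4 \right)} = -295 - 3 = -298$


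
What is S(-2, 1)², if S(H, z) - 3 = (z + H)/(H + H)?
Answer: 169/16 ≈ 10.563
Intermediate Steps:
S(H, z) = 3 + (H + z)/(2*H) (S(H, z) = 3 + (z + H)/(H + H) = 3 + (H + z)/((2*H)) = 3 + (H + z)*(1/(2*H)) = 3 + (H + z)/(2*H))
S(-2, 1)² = ((½)*(1 + 7*(-2))/(-2))² = ((½)*(-½)*(1 - 14))² = ((½)*(-½)*(-13))² = (13/4)² = 169/16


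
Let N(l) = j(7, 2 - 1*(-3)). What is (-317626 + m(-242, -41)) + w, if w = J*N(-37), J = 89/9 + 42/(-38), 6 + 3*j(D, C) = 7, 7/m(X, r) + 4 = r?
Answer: -814703579/2565 ≈ -3.1762e+5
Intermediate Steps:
m(X, r) = 7/(-4 + r)
j(D, C) = 1/3 (j(D, C) = -2 + (1/3)*7 = -2 + 7/3 = 1/3)
N(l) = 1/3
J = 1502/171 (J = 89*(1/9) + 42*(-1/38) = 89/9 - 21/19 = 1502/171 ≈ 8.7836)
w = 1502/513 (w = (1502/171)*(1/3) = 1502/513 ≈ 2.9279)
(-317626 + m(-242, -41)) + w = (-317626 + 7/(-4 - 41)) + 1502/513 = (-317626 + 7/(-45)) + 1502/513 = (-317626 + 7*(-1/45)) + 1502/513 = (-317626 - 7/45) + 1502/513 = -14293177/45 + 1502/513 = -814703579/2565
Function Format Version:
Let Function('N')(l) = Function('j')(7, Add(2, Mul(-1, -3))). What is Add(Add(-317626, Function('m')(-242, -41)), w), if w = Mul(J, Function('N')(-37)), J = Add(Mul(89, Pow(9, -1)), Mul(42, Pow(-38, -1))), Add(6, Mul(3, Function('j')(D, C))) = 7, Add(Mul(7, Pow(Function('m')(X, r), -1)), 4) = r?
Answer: Rational(-814703579, 2565) ≈ -3.1762e+5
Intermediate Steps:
Function('m')(X, r) = Mul(7, Pow(Add(-4, r), -1))
Function('j')(D, C) = Rational(1, 3) (Function('j')(D, C) = Add(-2, Mul(Rational(1, 3), 7)) = Add(-2, Rational(7, 3)) = Rational(1, 3))
Function('N')(l) = Rational(1, 3)
J = Rational(1502, 171) (J = Add(Mul(89, Rational(1, 9)), Mul(42, Rational(-1, 38))) = Add(Rational(89, 9), Rational(-21, 19)) = Rational(1502, 171) ≈ 8.7836)
w = Rational(1502, 513) (w = Mul(Rational(1502, 171), Rational(1, 3)) = Rational(1502, 513) ≈ 2.9279)
Add(Add(-317626, Function('m')(-242, -41)), w) = Add(Add(-317626, Mul(7, Pow(Add(-4, -41), -1))), Rational(1502, 513)) = Add(Add(-317626, Mul(7, Pow(-45, -1))), Rational(1502, 513)) = Add(Add(-317626, Mul(7, Rational(-1, 45))), Rational(1502, 513)) = Add(Add(-317626, Rational(-7, 45)), Rational(1502, 513)) = Add(Rational(-14293177, 45), Rational(1502, 513)) = Rational(-814703579, 2565)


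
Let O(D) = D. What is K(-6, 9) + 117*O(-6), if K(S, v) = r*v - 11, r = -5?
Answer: -758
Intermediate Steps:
K(S, v) = -11 - 5*v (K(S, v) = -5*v - 11 = -11 - 5*v)
K(-6, 9) + 117*O(-6) = (-11 - 5*9) + 117*(-6) = (-11 - 45) - 702 = -56 - 702 = -758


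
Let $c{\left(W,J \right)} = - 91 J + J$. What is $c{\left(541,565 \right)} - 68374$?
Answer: $-119224$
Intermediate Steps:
$c{\left(W,J \right)} = - 90 J$
$c{\left(541,565 \right)} - 68374 = \left(-90\right) 565 - 68374 = -50850 - 68374 = -119224$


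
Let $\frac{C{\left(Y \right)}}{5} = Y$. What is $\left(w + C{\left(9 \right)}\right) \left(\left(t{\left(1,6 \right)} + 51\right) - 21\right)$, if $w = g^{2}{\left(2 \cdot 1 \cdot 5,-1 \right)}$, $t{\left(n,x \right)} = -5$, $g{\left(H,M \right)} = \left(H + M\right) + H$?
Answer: $10150$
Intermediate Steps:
$g{\left(H,M \right)} = M + 2 H$
$C{\left(Y \right)} = 5 Y$
$w = 361$ ($w = \left(-1 + 2 \cdot 2 \cdot 1 \cdot 5\right)^{2} = \left(-1 + 2 \cdot 2 \cdot 5\right)^{2} = \left(-1 + 2 \cdot 10\right)^{2} = \left(-1 + 20\right)^{2} = 19^{2} = 361$)
$\left(w + C{\left(9 \right)}\right) \left(\left(t{\left(1,6 \right)} + 51\right) - 21\right) = \left(361 + 5 \cdot 9\right) \left(\left(-5 + 51\right) - 21\right) = \left(361 + 45\right) \left(46 - 21\right) = 406 \cdot 25 = 10150$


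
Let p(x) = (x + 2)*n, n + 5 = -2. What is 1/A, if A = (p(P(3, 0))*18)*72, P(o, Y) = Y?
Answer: -1/18144 ≈ -5.5115e-5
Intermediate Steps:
n = -7 (n = -5 - 2 = -7)
p(x) = -14 - 7*x (p(x) = (x + 2)*(-7) = (2 + x)*(-7) = -14 - 7*x)
A = -18144 (A = ((-14 - 7*0)*18)*72 = ((-14 + 0)*18)*72 = -14*18*72 = -252*72 = -18144)
1/A = 1/(-18144) = -1/18144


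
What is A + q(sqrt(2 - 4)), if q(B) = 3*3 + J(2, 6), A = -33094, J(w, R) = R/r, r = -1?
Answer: -33091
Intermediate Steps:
J(w, R) = -R (J(w, R) = R/(-1) = R*(-1) = -R)
q(B) = 3 (q(B) = 3*3 - 1*6 = 9 - 6 = 3)
A + q(sqrt(2 - 4)) = -33094 + 3 = -33091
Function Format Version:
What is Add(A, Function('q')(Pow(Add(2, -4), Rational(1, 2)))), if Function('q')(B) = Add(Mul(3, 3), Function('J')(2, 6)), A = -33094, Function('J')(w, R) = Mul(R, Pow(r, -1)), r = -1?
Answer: -33091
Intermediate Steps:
Function('J')(w, R) = Mul(-1, R) (Function('J')(w, R) = Mul(R, Pow(-1, -1)) = Mul(R, -1) = Mul(-1, R))
Function('q')(B) = 3 (Function('q')(B) = Add(Mul(3, 3), Mul(-1, 6)) = Add(9, -6) = 3)
Add(A, Function('q')(Pow(Add(2, -4), Rational(1, 2)))) = Add(-33094, 3) = -33091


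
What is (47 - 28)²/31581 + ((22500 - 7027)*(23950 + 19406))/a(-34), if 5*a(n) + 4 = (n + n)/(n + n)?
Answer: -35310052267019/31581 ≈ -1.1181e+9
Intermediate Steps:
a(n) = -⅗ (a(n) = -⅘ + ((n + n)/(n + n))/5 = -⅘ + ((2*n)/((2*n)))/5 = -⅘ + ((2*n)*(1/(2*n)))/5 = -⅘ + (⅕)*1 = -⅘ + ⅕ = -⅗)
(47 - 28)²/31581 + ((22500 - 7027)*(23950 + 19406))/a(-34) = (47 - 28)²/31581 + ((22500 - 7027)*(23950 + 19406))/(-⅗) = 19²*(1/31581) + (15473*43356)*(-5/3) = 361*(1/31581) + 670847388*(-5/3) = 361/31581 - 1118078980 = -35310052267019/31581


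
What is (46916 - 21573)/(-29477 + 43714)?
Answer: 25343/14237 ≈ 1.7801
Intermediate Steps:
(46916 - 21573)/(-29477 + 43714) = 25343/14237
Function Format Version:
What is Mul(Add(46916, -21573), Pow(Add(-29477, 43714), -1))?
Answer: Rational(25343, 14237) ≈ 1.7801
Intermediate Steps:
Mul(Add(46916, -21573), Pow(Add(-29477, 43714), -1)) = Mul(25343, Pow(14237, -1)) = Mul(25343, Rational(1, 14237)) = Rational(25343, 14237)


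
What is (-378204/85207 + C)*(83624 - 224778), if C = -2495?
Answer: 30061520658026/85207 ≈ 3.5281e+8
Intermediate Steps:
(-378204/85207 + C)*(83624 - 224778) = (-378204/85207 - 2495)*(83624 - 224778) = (-378204*1/85207 - 2495)*(-141154) = (-378204/85207 - 2495)*(-141154) = -212969669/85207*(-141154) = 30061520658026/85207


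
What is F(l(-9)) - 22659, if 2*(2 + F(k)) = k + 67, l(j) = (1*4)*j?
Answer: -45291/2 ≈ -22646.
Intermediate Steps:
l(j) = 4*j
F(k) = 63/2 + k/2 (F(k) = -2 + (k + 67)/2 = -2 + (67 + k)/2 = -2 + (67/2 + k/2) = 63/2 + k/2)
F(l(-9)) - 22659 = (63/2 + (4*(-9))/2) - 22659 = (63/2 + (½)*(-36)) - 22659 = (63/2 - 18) - 22659 = 27/2 - 22659 = -45291/2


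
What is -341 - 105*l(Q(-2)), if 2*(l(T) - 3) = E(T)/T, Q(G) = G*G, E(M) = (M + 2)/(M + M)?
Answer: -21307/32 ≈ -665.84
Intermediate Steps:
E(M) = (2 + M)/(2*M) (E(M) = (2 + M)/((2*M)) = (2 + M)*(1/(2*M)) = (2 + M)/(2*M))
Q(G) = G²
l(T) = 3 + (2 + T)/(4*T²) (l(T) = 3 + (((2 + T)/(2*T))/T)/2 = 3 + ((2 + T)/(2*T²))/2 = 3 + (2 + T)/(4*T²))
-341 - 105*l(Q(-2)) = -341 - 105*(2 + (-2)² + 12*((-2)²)²)/(4*((-2)²)²) = -341 - 105*(2 + 4 + 12*4²)/(4*4²) = -341 - 105*(2 + 4 + 12*16)/(4*16) = -341 - 105*(2 + 4 + 192)/(4*16) = -341 - 105*198/(4*16) = -341 - 105*99/32 = -341 - 10395/32 = -21307/32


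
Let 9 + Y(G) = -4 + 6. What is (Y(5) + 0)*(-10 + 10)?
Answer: 0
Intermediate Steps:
Y(G) = -7 (Y(G) = -9 + (-4 + 6) = -9 + 2 = -7)
(Y(5) + 0)*(-10 + 10) = (-7 + 0)*(-10 + 10) = -7*0 = 0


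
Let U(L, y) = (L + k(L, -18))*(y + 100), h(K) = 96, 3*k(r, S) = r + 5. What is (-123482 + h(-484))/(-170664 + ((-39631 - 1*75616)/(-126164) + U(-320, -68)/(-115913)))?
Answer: 1804402753460552/2495783407678137 ≈ 0.72298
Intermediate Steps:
k(r, S) = 5/3 + r/3 (k(r, S) = (r + 5)/3 = (5 + r)/3 = 5/3 + r/3)
U(L, y) = (100 + y)*(5/3 + 4*L/3) (U(L, y) = (L + (5/3 + L/3))*(y + 100) = (5/3 + 4*L/3)*(100 + y) = (100 + y)*(5/3 + 4*L/3))
(-123482 + h(-484))/(-170664 + ((-39631 - 1*75616)/(-126164) + U(-320, -68)/(-115913))) = (-123482 + 96)/(-170664 + ((-39631 - 1*75616)/(-126164) + (500/3 + (5/3)*(-68) + (400/3)*(-320) + (4/3)*(-320)*(-68))/(-115913))) = -123386/(-170664 + ((-39631 - 75616)*(-1/126164) + (500/3 - 340/3 - 128000/3 + 87040/3)*(-1/115913))) = -123386/(-170664 + (-115247*(-1/126164) - 13600*(-1/115913))) = -123386/(-170664 + (115247/126164 + 13600/115913)) = -123386/(-170664 + 15074455911/14624047732) = -123386/(-2495783407678137/14624047732) = -123386*(-14624047732/2495783407678137) = 1804402753460552/2495783407678137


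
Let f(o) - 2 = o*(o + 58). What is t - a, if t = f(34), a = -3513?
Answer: 6643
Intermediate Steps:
f(o) = 2 + o*(58 + o) (f(o) = 2 + o*(o + 58) = 2 + o*(58 + o))
t = 3130 (t = 2 + 34² + 58*34 = 2 + 1156 + 1972 = 3130)
t - a = 3130 - 1*(-3513) = 3130 + 3513 = 6643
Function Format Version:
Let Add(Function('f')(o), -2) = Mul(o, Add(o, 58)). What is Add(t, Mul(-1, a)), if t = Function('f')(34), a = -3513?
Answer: 6643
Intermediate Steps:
Function('f')(o) = Add(2, Mul(o, Add(58, o))) (Function('f')(o) = Add(2, Mul(o, Add(o, 58))) = Add(2, Mul(o, Add(58, o))))
t = 3130 (t = Add(2, Pow(34, 2), Mul(58, 34)) = Add(2, 1156, 1972) = 3130)
Add(t, Mul(-1, a)) = Add(3130, Mul(-1, -3513)) = Add(3130, 3513) = 6643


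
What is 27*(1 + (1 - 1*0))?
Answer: 54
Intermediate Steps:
27*(1 + (1 - 1*0)) = 27*(1 + (1 + 0)) = 27*(1 + 1) = 27*2 = 54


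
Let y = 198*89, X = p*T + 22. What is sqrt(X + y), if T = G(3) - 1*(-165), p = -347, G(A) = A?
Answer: 2*I*sqrt(10163) ≈ 201.62*I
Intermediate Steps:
T = 168 (T = 3 - 1*(-165) = 3 + 165 = 168)
X = -58274 (X = -347*168 + 22 = -58296 + 22 = -58274)
y = 17622
sqrt(X + y) = sqrt(-58274 + 17622) = sqrt(-40652) = 2*I*sqrt(10163)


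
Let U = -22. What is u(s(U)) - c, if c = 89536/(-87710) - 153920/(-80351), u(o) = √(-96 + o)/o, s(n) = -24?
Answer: -3153008032/3523793105 - I*√30/12 ≈ -0.89478 - 0.45644*I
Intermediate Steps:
u(o) = √(-96 + o)/o
c = 3153008032/3523793105 (c = 89536*(-1/87710) - 153920*(-1/80351) = -44768/43855 + 153920/80351 = 3153008032/3523793105 ≈ 0.89478)
u(s(U)) - c = √(-96 - 24)/(-24) - 1*3153008032/3523793105 = -I*√30/12 - 3153008032/3523793105 = -3153008032/3523793105 - I*√30/12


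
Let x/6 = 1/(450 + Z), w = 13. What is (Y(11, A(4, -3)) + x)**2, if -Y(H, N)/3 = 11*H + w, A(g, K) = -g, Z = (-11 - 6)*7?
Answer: 17703899136/109561 ≈ 1.6159e+5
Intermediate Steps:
Z = -119 (Z = -17*7 = -119)
Y(H, N) = -39 - 33*H (Y(H, N) = -3*(11*H + 13) = -3*(13 + 11*H) = -39 - 33*H)
x = 6/331 (x = 6/(450 - 119) = 6/331 ≈ 0.018127)
(Y(11, A(4, -3)) + x)**2 = ((-39 - 33*11) + 6/331)**2 = ((-39 - 363) + 6/331)**2 = (-402 + 6/331)**2 = (-133056/331)**2 = 17703899136/109561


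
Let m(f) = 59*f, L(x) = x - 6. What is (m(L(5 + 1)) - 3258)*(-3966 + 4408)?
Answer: -1440036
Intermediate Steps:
L(x) = -6 + x
(m(L(5 + 1)) - 3258)*(-3966 + 4408) = (59*(-6 + (5 + 1)) - 3258)*(-3966 + 4408) = (59*(-6 + 6) - 3258)*442 = (59*0 - 3258)*442 = (0 - 3258)*442 = -3258*442 = -1440036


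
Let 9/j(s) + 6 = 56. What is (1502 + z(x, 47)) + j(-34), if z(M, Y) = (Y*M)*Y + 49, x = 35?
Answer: 3943309/50 ≈ 78866.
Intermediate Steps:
j(s) = 9/50 (j(s) = 9/(-6 + 56) = 9/50)
z(M, Y) = 49 + M*Y² (z(M, Y) = (M*Y)*Y + 49 = M*Y² + 49 = 49 + M*Y²)
(1502 + z(x, 47)) + j(-34) = (1502 + (49 + 35*47²)) + 9/50 = (1502 + (49 + 35*2209)) + 9/50 = (1502 + (49 + 77315)) + 9/50 = (1502 + 77364) + 9/50 = 78866 + 9/50 = 3943309/50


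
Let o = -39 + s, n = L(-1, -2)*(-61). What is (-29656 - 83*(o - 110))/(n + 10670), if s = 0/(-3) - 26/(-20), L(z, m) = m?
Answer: -173969/107920 ≈ -1.6120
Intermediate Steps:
n = 122 (n = -2*(-61) = 122)
s = 13/10 (s = 0*(-1/3) - 26*(-1/20) = 0 + 13/10 = 13/10 ≈ 1.3000)
o = -377/10 (o = -39 + 13/10 = -377/10 ≈ -37.700)
(-29656 - 83*(o - 110))/(n + 10670) = (-29656 - 83*(-377/10 - 110))/(122 + 10670) = (-29656 - 83*(-1477/10))/10792 = (-29656 + 122591/10)*(1/10792) = -173969/10*1/10792 = -173969/107920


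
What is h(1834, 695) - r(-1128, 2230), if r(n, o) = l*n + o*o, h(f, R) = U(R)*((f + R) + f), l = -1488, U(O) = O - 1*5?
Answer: -3640894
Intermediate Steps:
U(O) = -5 + O (U(O) = O - 5 = -5 + O)
h(f, R) = (-5 + R)*(R + 2*f) (h(f, R) = (-5 + R)*((f + R) + f) = (-5 + R)*((R + f) + f) = (-5 + R)*(R + 2*f))
r(n, o) = o**2 - 1488*n (r(n, o) = -1488*n + o*o = -1488*n + o**2 = o**2 - 1488*n)
h(1834, 695) - r(-1128, 2230) = (-5 + 695)*(695 + 2*1834) - (2230**2 - 1488*(-1128)) = 690*(695 + 3668) - (4972900 + 1678464) = 690*4363 - 1*6651364 = 3010470 - 6651364 = -3640894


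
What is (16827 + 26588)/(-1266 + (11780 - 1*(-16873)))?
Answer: 43415/27387 ≈ 1.5852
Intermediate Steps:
(16827 + 26588)/(-1266 + (11780 - 1*(-16873))) = 43415/(-1266 + (11780 + 16873)) = 43415/(-1266 + 28653) = 43415/27387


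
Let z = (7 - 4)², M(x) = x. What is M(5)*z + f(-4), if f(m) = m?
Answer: 41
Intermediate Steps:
z = 9 (z = 3² = 9)
M(5)*z + f(-4) = 5*9 - 4 = 45 - 4 = 41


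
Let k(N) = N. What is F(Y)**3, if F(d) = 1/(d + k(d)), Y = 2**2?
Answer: 1/512 ≈ 0.0019531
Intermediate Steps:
Y = 4
F(d) = 1/(2*d) (F(d) = 1/(d + d) = 1/(2*d))
F(Y)**3 = ((1/2)/4)**3 = ((1/2)*(1/4))**3 = (1/8)**3 = 1/512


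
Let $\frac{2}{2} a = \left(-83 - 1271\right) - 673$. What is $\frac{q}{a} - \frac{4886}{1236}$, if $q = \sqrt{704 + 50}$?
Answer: $- \frac{2443}{618} - \frac{\sqrt{754}}{2027} \approx -3.9666$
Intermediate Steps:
$q = \sqrt{754} \approx 27.459$
$a = -2027$ ($a = \left(-83 - 1271\right) - 673 = -1354 - 673 = -2027$)
$\frac{q}{a} - \frac{4886}{1236} = \frac{\sqrt{754}}{-2027} - \frac{4886}{1236} = \sqrt{754} \left(- \frac{1}{2027}\right) - \frac{2443}{618} = - \frac{\sqrt{754}}{2027} - \frac{2443}{618} = - \frac{2443}{618} - \frac{\sqrt{754}}{2027}$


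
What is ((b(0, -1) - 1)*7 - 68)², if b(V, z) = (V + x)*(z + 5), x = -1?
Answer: 10609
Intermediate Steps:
b(V, z) = (-1 + V)*(5 + z) (b(V, z) = (V - 1)*(z + 5) = (-1 + V)*(5 + z))
((b(0, -1) - 1)*7 - 68)² = (((-5 - 1*(-1) + 5*0 + 0*(-1)) - 1)*7 - 68)² = (((-5 + 1 + 0 + 0) - 1)*7 - 68)² = ((-4 - 1)*7 - 68)² = (-5*7 - 68)² = (-35 - 68)² = (-103)² = 10609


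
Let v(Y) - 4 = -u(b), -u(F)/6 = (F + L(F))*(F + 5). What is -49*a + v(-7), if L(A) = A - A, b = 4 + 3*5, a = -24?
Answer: 3916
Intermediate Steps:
b = 19 (b = 4 + 15 = 19)
L(A) = 0
u(F) = -6*F*(5 + F) (u(F) = -6*(F + 0)*(F + 5) = -6*F*(5 + F))
v(Y) = 2740 (v(Y) = 4 - 6*19*(-5 - 1*19) = 4 - 6*19*(-5 - 19) = 4 - 6*19*(-24) = 4 - 1*(-2736) = 4 + 2736 = 2740)
-49*a + v(-7) = -49*(-24) + 2740 = 1176 + 2740 = 3916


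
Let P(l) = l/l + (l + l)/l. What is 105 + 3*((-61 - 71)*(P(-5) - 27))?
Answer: 9609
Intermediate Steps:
P(l) = 3 (P(l) = 1 + (2*l)/l = 1 + 2 = 3)
105 + 3*((-61 - 71)*(P(-5) - 27)) = 105 + 3*((-61 - 71)*(3 - 27)) = 105 + 3*(-132*(-24)) = 105 + 3*3168 = 105 + 9504 = 9609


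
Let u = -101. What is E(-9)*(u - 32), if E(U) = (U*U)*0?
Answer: 0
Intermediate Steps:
E(U) = 0 (E(U) = U²*0 = 0)
E(-9)*(u - 32) = 0*(-101 - 32) = 0*(-133) = 0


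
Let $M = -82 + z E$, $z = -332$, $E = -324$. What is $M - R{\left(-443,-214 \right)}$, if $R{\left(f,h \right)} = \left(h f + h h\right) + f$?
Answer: $-32669$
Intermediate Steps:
$R{\left(f,h \right)} = f + h^{2} + f h$ ($R{\left(f,h \right)} = \left(f h + h^{2}\right) + f = \left(h^{2} + f h\right) + f = f + h^{2} + f h$)
$M = 107486$ ($M = -82 - -107568 = -82 + 107568 = 107486$)
$M - R{\left(-443,-214 \right)} = 107486 - \left(-443 + \left(-214\right)^{2} - -94802\right) = 107486 - \left(-443 + 45796 + 94802\right) = 107486 - 140155 = -32669$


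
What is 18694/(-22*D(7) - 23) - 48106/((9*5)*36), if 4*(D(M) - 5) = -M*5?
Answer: 27421973/96390 ≈ 284.49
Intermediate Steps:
D(M) = 5 - 5*M/4 (D(M) = 5 + (-M*5)/4 = 5 + (-5*M)/4 = 5 - 5*M/4)
18694/(-22*D(7) - 23) - 48106/((9*5)*36) = 18694/(-22*(5 - 5/4*7) - 23) - 48106/((9*5)*36) = 18694/(-22*(5 - 35/4) - 23) - 48106/(45*36) = 18694/(-22*(-15/4) - 23) - 48106/1620 = 18694/(165/2 - 23) - 48106*1/1620 = 18694/(119/2) - 24053/810 = 18694*(2/119) - 24053/810 = 37388/119 - 24053/810 = 27421973/96390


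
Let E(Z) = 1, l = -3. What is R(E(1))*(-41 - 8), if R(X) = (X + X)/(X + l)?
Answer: 49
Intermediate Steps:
R(X) = 2*X/(-3 + X) (R(X) = (X + X)/(X - 3) = (2*X)/(-3 + X) = 2*X/(-3 + X))
R(E(1))*(-41 - 8) = (2*1/(-3 + 1))*(-41 - 8) = (2*1/(-2))*(-49) = (2*1*(-1/2))*(-49) = -1*(-49) = 49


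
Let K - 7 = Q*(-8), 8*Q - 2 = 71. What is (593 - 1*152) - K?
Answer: 507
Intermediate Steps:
Q = 73/8 (Q = 1/4 + (1/8)*71 = 1/4 + 71/8 = 73/8 ≈ 9.1250)
K = -66 (K = 7 + (73/8)*(-8) = 7 - 73 = -66)
(593 - 1*152) - K = (593 - 1*152) - 1*(-66) = (593 - 152) + 66 = 441 + 66 = 507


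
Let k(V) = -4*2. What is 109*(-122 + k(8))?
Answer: -14170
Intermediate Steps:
k(V) = -8
109*(-122 + k(8)) = 109*(-122 - 8) = 109*(-130) = -14170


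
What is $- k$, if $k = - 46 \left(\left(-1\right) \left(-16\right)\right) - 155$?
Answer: $891$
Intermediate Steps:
$k = -891$ ($k = \left(-46\right) 16 - 155 = -736 - 155 = -891$)
$- k = \left(-1\right) \left(-891\right) = 891$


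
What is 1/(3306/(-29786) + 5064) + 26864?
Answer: 2025988844029/75416499 ≈ 26864.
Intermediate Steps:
1/(3306/(-29786) + 5064) + 26864 = 1/(3306*(-1/29786) + 5064) + 26864 = 1/(-1653/14893 + 5064) + 26864 = 1/(75416499/14893) + 26864 = 14893/75416499 + 26864 = 2025988844029/75416499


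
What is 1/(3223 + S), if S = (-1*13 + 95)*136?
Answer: 1/14375 ≈ 6.9565e-5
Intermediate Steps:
S = 11152 (S = (-13 + 95)*136 = 82*136 = 11152)
1/(3223 + S) = 1/(3223 + 11152) = 1/14375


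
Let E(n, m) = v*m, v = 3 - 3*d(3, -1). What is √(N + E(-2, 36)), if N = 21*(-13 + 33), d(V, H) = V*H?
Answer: 2*√213 ≈ 29.189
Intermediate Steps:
d(V, H) = H*V
v = 12 (v = 3 - (-3)*3 = 3 - 3*(-3) = 3 + 9 = 12)
E(n, m) = 12*m
N = 420 (N = 21*20 = 420)
√(N + E(-2, 36)) = √(420 + 12*36) = √(420 + 432) = √852 = 2*√213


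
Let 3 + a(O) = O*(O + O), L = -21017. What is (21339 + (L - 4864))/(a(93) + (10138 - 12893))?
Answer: -2271/7270 ≈ -0.31238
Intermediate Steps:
a(O) = -3 + 2*O² (a(O) = -3 + O*(O + O) = -3 + O*(2*O) = -3 + 2*O²)
(21339 + (L - 4864))/(a(93) + (10138 - 12893)) = (21339 + (-21017 - 4864))/((-3 + 2*93²) + (10138 - 12893)) = (21339 - 25881)/((-3 + 2*8649) - 2755) = -4542/((-3 + 17298) - 2755) = -4542/(17295 - 2755) = -4542/14540 = -4542*1/14540 = -2271/7270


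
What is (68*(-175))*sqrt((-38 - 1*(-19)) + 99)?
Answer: -47600*sqrt(5) ≈ -1.0644e+5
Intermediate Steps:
(68*(-175))*sqrt((-38 - 1*(-19)) + 99) = -11900*sqrt((-38 + 19) + 99) = -11900*sqrt(-19 + 99) = -47600*sqrt(5)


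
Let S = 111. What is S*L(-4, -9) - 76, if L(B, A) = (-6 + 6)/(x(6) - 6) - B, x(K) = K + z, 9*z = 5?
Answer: 368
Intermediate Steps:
z = 5/9 (z = (⅑)*5 = 5/9 ≈ 0.55556)
x(K) = 5/9 + K (x(K) = K + 5/9 = 5/9 + K)
L(B, A) = -B (L(B, A) = (-6 + 6)/((5/9 + 6) - 6) - B = 0/(59/9 - 6) - B = 0/(5/9) - B = 0*(9/5) - B = 0 - B = -B)
S*L(-4, -9) - 76 = 111*(-1*(-4)) - 76 = 111*4 - 76 = 444 - 76 = 368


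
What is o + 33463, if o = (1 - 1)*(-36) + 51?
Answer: 33514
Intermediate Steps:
o = 51 (o = 0*(-36) + 51 = 0 + 51 = 51)
o + 33463 = 51 + 33463 = 33514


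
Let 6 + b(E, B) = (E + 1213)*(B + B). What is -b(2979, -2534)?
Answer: 21245062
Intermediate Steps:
b(E, B) = -6 + 2*B*(1213 + E) (b(E, B) = -6 + (E + 1213)*(B + B) = -6 + (1213 + E)*(2*B) = -6 + 2*B*(1213 + E))
-b(2979, -2534) = -(-6 + 2426*(-2534) + 2*(-2534)*2979) = -(-6 - 6147484 - 15097572) = -1*(-21245062) = 21245062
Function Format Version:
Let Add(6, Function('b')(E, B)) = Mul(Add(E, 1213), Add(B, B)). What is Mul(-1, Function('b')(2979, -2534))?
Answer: 21245062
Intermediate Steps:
Function('b')(E, B) = Add(-6, Mul(2, B, Add(1213, E))) (Function('b')(E, B) = Add(-6, Mul(Add(E, 1213), Add(B, B))) = Add(-6, Mul(Add(1213, E), Mul(2, B))) = Add(-6, Mul(2, B, Add(1213, E))))
Mul(-1, Function('b')(2979, -2534)) = Mul(-1, Add(-6, Mul(2426, -2534), Mul(2, -2534, 2979))) = Mul(-1, Add(-6, -6147484, -15097572)) = Mul(-1, -21245062) = 21245062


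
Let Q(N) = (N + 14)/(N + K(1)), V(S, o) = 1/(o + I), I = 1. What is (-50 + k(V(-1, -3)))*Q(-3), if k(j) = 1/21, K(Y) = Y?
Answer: 11539/42 ≈ 274.74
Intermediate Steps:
V(S, o) = 1/(1 + o) (V(S, o) = 1/(o + 1) = 1/(1 + o))
k(j) = 1/21
Q(N) = (14 + N)/(1 + N) (Q(N) = (N + 14)/(N + 1) = (14 + N)/(1 + N))
(-50 + k(V(-1, -3)))*Q(-3) = (-50 + 1/21)*((14 - 3)/(1 - 3)) = -1049*11/(21*(-2)) = -(-1049)*11/42 = -1049/21*(-11/2) = 11539/42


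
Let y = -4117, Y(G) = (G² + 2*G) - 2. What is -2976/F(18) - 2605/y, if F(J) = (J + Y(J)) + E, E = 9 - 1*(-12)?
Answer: -11218007/1634449 ≈ -6.8635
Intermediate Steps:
Y(G) = -2 + G² + 2*G
E = 21 (E = 9 + 12 = 21)
F(J) = 19 + J² + 3*J (F(J) = (J + (-2 + J² + 2*J)) + 21 = (-2 + J² + 3*J) + 21 = 19 + J² + 3*J)
-2976/F(18) - 2605/y = -2976/(19 + 18² + 3*18) - 2605/(-4117) = -2976/(19 + 324 + 54) - 2605*(-1/4117) = -2976/397 + 2605/4117 = -11218007/1634449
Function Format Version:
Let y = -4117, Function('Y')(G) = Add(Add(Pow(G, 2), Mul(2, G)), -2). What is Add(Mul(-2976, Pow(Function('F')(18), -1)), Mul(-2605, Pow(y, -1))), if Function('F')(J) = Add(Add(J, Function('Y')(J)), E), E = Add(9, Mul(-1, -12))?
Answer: Rational(-11218007, 1634449) ≈ -6.8635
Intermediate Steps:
Function('Y')(G) = Add(-2, Pow(G, 2), Mul(2, G))
E = 21 (E = Add(9, 12) = 21)
Function('F')(J) = Add(19, Pow(J, 2), Mul(3, J)) (Function('F')(J) = Add(Add(J, Add(-2, Pow(J, 2), Mul(2, J))), 21) = Add(Add(-2, Pow(J, 2), Mul(3, J)), 21) = Add(19, Pow(J, 2), Mul(3, J)))
Add(Mul(-2976, Pow(Function('F')(18), -1)), Mul(-2605, Pow(y, -1))) = Add(Mul(-2976, Pow(Add(19, Pow(18, 2), Mul(3, 18)), -1)), Mul(-2605, Pow(-4117, -1))) = Add(Mul(-2976, Pow(Add(19, 324, 54), -1)), Mul(-2605, Rational(-1, 4117))) = Add(Mul(-2976, Pow(397, -1)), Rational(2605, 4117)) = Add(Mul(-2976, Rational(1, 397)), Rational(2605, 4117)) = Add(Rational(-2976, 397), Rational(2605, 4117)) = Rational(-11218007, 1634449)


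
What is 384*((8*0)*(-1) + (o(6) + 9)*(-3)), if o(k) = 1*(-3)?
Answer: -6912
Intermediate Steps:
o(k) = -3
384*((8*0)*(-1) + (o(6) + 9)*(-3)) = 384*((8*0)*(-1) + (-3 + 9)*(-3)) = 384*(0*(-1) + 6*(-3)) = 384*(0 - 18) = 384*(-18) = -6912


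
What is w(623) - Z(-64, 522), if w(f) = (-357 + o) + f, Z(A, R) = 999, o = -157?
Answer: -890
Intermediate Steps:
w(f) = -514 + f (w(f) = (-357 - 157) + f = -514 + f)
w(623) - Z(-64, 522) = (-514 + 623) - 1*999 = 109 - 999 = -890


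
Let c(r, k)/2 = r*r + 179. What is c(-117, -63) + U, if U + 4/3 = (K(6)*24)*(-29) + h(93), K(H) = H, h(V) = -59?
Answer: 70499/3 ≈ 23500.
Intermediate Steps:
c(r, k) = 358 + 2*r² (c(r, k) = 2*(r*r + 179) = 2*(r² + 179) = 2*(179 + r²) = 358 + 2*r²)
U = -12709/3 (U = -4/3 + ((6*24)*(-29) - 59) = -4/3 + (144*(-29) - 59) = -4/3 + (-4176 - 59) = -4/3 - 4235 = -12709/3 ≈ -4236.3)
c(-117, -63) + U = (358 + 2*(-117)²) - 12709/3 = (358 + 2*13689) - 12709/3 = (358 + 27378) - 12709/3 = 27736 - 12709/3 = 70499/3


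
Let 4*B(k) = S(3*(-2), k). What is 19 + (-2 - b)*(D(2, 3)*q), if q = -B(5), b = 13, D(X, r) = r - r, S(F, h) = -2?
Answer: 19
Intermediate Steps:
D(X, r) = 0
B(k) = -½ (B(k) = (¼)*(-2) = -½)
q = ½ (q = -1*(-½) = ½ ≈ 0.50000)
19 + (-2 - b)*(D(2, 3)*q) = 19 + (-2 - 1*13)*(0*(½)) = 19 + (-2 - 13)*0 = 19 - 15*0 = 19 + 0 = 19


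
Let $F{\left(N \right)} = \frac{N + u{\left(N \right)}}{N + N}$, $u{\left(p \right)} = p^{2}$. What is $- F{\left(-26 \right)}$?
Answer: $\frac{25}{2} \approx 12.5$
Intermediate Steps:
$F{\left(N \right)} = \frac{N + N^{2}}{2 N}$ ($F{\left(N \right)} = \frac{N + N^{2}}{N + N} = \frac{N + N^{2}}{2 N}$)
$- F{\left(-26 \right)} = - (\frac{1}{2} + \frac{1}{2} \left(-26\right)) = - (\frac{1}{2} - 13) = \left(-1\right) \left(- \frac{25}{2}\right) = \frac{25}{2}$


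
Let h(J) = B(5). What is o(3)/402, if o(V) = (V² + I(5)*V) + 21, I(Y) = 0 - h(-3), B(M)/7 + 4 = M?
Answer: 3/134 ≈ 0.022388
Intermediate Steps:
B(M) = -28 + 7*M
h(J) = 7 (h(J) = -28 + 7*5 = -28 + 35 = 7)
I(Y) = -7 (I(Y) = 0 - 1*7 = 0 - 7 = -7)
o(V) = 21 + V² - 7*V (o(V) = (V² - 7*V) + 21 = 21 + V² - 7*V)
o(3)/402 = (21 + 3² - 7*3)/402 = (21 + 9 - 21)*(1/402) = 9*(1/402) = 3/134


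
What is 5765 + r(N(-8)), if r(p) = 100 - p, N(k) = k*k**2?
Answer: 6377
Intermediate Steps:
N(k) = k**3
5765 + r(N(-8)) = 5765 + (100 - 1*(-8)**3) = 5765 + (100 - 1*(-512)) = 5765 + (100 + 512) = 5765 + 612 = 6377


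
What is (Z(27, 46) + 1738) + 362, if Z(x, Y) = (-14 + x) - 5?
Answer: 2108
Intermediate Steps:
Z(x, Y) = -19 + x
(Z(27, 46) + 1738) + 362 = ((-19 + 27) + 1738) + 362 = (8 + 1738) + 362 = 1746 + 362 = 2108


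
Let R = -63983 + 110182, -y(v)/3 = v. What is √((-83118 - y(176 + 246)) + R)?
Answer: I*√35653 ≈ 188.82*I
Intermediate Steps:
y(v) = -3*v
R = 46199
√((-83118 - y(176 + 246)) + R) = √((-83118 - (-3)*(176 + 246)) + 46199) = √((-83118 - (-3)*422) + 46199) = √((-83118 - 1*(-1266)) + 46199) = √((-83118 + 1266) + 46199) = √(-81852 + 46199) = √(-35653) = I*√35653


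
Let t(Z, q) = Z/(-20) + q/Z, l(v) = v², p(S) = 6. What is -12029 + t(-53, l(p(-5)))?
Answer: -12748651/1060 ≈ -12027.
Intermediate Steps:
t(Z, q) = -Z/20 + q/Z (t(Z, q) = Z*(-1/20) + q/Z = -Z/20 + q/Z)
-12029 + t(-53, l(p(-5))) = -12029 + (-1/20*(-53) + 6²/(-53)) = -12029 + (53/20 + 36*(-1/53)) = -12029 + (53/20 - 36/53) = -12029 + 2089/1060 = -12748651/1060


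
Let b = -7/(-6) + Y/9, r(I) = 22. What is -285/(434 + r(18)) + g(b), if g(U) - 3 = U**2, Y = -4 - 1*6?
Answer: 1541/648 ≈ 2.3781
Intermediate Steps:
Y = -10 (Y = -4 - 6 = -10)
b = 1/18 (b = -7/(-6) - 10/9 = -7*(-1/6) - 10*1/9 = 7/6 - 10/9 = 1/18 ≈ 0.055556)
g(U) = 3 + U**2
-285/(434 + r(18)) + g(b) = -285/(434 + 22) + (3 + (1/18)**2) = -285/456 + (3 + 1/324) = -285*1/456 + 973/324 = -5/8 + 973/324 = 1541/648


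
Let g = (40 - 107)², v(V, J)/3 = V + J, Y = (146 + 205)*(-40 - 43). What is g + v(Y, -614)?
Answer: -84752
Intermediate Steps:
Y = -29133 (Y = 351*(-83) = -29133)
v(V, J) = 3*J + 3*V (v(V, J) = 3*(V + J) = 3*(J + V) = 3*J + 3*V)
g = 4489 (g = (-67)² = 4489)
g + v(Y, -614) = 4489 + (3*(-614) + 3*(-29133)) = 4489 + (-1842 - 87399) = 4489 - 89241 = -84752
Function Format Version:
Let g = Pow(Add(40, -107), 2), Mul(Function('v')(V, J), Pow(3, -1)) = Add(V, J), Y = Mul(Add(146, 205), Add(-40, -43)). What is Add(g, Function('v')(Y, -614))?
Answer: -84752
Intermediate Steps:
Y = -29133 (Y = Mul(351, -83) = -29133)
Function('v')(V, J) = Add(Mul(3, J), Mul(3, V)) (Function('v')(V, J) = Mul(3, Add(V, J)) = Mul(3, Add(J, V)) = Add(Mul(3, J), Mul(3, V)))
g = 4489 (g = Pow(-67, 2) = 4489)
Add(g, Function('v')(Y, -614)) = Add(4489, Add(Mul(3, -614), Mul(3, -29133))) = Add(4489, Add(-1842, -87399)) = Add(4489, -89241) = -84752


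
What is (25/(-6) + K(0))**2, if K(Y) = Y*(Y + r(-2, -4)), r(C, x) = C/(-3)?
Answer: 625/36 ≈ 17.361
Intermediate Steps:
r(C, x) = -C/3 (r(C, x) = C*(-1/3) = -C/3)
K(Y) = Y*(2/3 + Y) (K(Y) = Y*(Y - 1/3*(-2)) = Y*(Y + 2/3) = Y*(2/3 + Y))
(25/(-6) + K(0))**2 = (25/(-6) + (1/3)*0*(2 + 3*0))**2 = (25*(-1/6) + (1/3)*0*(2 + 0))**2 = (-25/6 + (1/3)*0*2)**2 = (-25/6 + 0)**2 = (-25/6)**2 = 625/36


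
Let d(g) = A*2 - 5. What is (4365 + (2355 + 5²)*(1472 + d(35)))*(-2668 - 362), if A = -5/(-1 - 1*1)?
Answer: -10628406750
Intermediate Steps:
A = 5/2 (A = -5/(-1 - 1) = -5/(-2) = -5*(-½) = 5/2 ≈ 2.5000)
d(g) = 0 (d(g) = (5/2)*2 - 5 = 5 - 5 = 0)
(4365 + (2355 + 5²)*(1472 + d(35)))*(-2668 - 362) = (4365 + (2355 + 5²)*(1472 + 0))*(-2668 - 362) = (4365 + (2355 + 25)*1472)*(-3030) = (4365 + 2380*1472)*(-3030) = (4365 + 3503360)*(-3030) = 3507725*(-3030) = -10628406750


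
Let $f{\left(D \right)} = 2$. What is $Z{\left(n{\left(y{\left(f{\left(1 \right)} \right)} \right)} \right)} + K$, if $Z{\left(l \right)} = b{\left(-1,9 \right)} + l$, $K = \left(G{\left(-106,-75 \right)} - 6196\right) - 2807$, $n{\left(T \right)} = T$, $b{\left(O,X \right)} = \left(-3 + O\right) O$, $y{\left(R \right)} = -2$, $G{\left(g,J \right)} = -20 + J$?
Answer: $-9096$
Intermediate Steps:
$b{\left(O,X \right)} = O \left(-3 + O\right)$
$K = -9098$ ($K = \left(\left(-20 - 75\right) - 6196\right) - 2807 = \left(-95 - 6196\right) - 2807 = -6291 - 2807 = -9098$)
$Z{\left(l \right)} = 4 + l$ ($Z{\left(l \right)} = - (-3 - 1) + l = \left(-1\right) \left(-4\right) + l = 4 + l$)
$Z{\left(n{\left(y{\left(f{\left(1 \right)} \right)} \right)} \right)} + K = \left(4 - 2\right) - 9098 = 2 - 9098 = -9096$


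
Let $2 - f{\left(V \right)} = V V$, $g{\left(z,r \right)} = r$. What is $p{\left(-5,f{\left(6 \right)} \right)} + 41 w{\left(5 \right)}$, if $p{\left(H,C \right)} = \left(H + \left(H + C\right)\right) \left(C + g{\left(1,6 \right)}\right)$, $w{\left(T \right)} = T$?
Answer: $1437$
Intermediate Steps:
$f{\left(V \right)} = 2 - V^{2}$ ($f{\left(V \right)} = 2 - V V = 2 - V^{2}$)
$p{\left(H,C \right)} = \left(6 + C\right) \left(C + 2 H\right)$ ($p{\left(H,C \right)} = \left(H + \left(H + C\right)\right) \left(C + 6\right) = \left(H + \left(C + H\right)\right) \left(6 + C\right) = \left(C + 2 H\right) \left(6 + C\right) = \left(6 + C\right) \left(C + 2 H\right)$)
$p{\left(-5,f{\left(6 \right)} \right)} + 41 w{\left(5 \right)} = \left(\left(2 - 6^{2}\right)^{2} + 6 \left(2 - 6^{2}\right) + 12 \left(-5\right) + 2 \left(2 - 6^{2}\right) \left(-5\right)\right) + 41 \cdot 5 = \left(\left(2 - 36\right)^{2} + 6 \left(2 - 36\right) - 60 + 2 \left(2 - 36\right) \left(-5\right)\right) + 205 = \left(\left(-34\right)^{2} + 6 \left(-34\right) - 60 + 2 \left(-34\right) \left(-5\right)\right) + 205 = \left(1156 - 204 - 60 + 340\right) + 205 = 1232 + 205 = 1437$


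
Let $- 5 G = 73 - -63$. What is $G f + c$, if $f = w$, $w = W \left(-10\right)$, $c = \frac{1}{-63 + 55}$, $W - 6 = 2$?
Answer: $\frac{17407}{8} \approx 2175.9$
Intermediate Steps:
$W = 8$ ($W = 6 + 2 = 8$)
$c = - \frac{1}{8}$ ($c = \frac{1}{-8} = - \frac{1}{8} \approx -0.125$)
$G = - \frac{136}{5}$ ($G = - \frac{73 - -63}{5} = - \frac{73 + 63}{5} = \left(- \frac{1}{5}\right) 136 = - \frac{136}{5} \approx -27.2$)
$w = -80$ ($w = 8 \left(-10\right) = -80$)
$f = -80$
$G f + c = \left(- \frac{136}{5}\right) \left(-80\right) - \frac{1}{8} = 2176 - \frac{1}{8} = \frac{17407}{8}$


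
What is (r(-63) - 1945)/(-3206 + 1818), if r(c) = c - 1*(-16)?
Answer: 498/347 ≈ 1.4352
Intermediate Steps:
r(c) = 16 + c (r(c) = c + 16 = 16 + c)
(r(-63) - 1945)/(-3206 + 1818) = ((16 - 63) - 1945)/(-3206 + 1818) = (-47 - 1945)/(-1388) = -1992*(-1/1388) = 498/347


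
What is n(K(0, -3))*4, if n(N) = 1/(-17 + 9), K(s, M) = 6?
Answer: -½ ≈ -0.50000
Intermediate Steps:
n(N) = -⅛ (n(N) = 1/(-8) = -⅛)
n(K(0, -3))*4 = -⅛*4 = -½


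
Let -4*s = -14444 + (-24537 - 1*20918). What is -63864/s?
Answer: -255456/59899 ≈ -4.2648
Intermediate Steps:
s = 59899/4 (s = -(-14444 + (-24537 - 1*20918))/4 = -(-14444 + (-24537 - 20918))/4 = -(-14444 - 45455)/4 = -¼*(-59899) = 59899/4 ≈ 14975.)
-63864/s = -63864/59899/4 = -63864*4/59899 = -255456/59899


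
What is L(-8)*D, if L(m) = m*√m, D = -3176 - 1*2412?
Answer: 89408*I*√2 ≈ 1.2644e+5*I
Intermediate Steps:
D = -5588 (D = -3176 - 2412 = -5588)
L(m) = m^(3/2)
L(-8)*D = (-8)^(3/2)*(-5588) = -16*I*√2*(-5588) = 89408*I*√2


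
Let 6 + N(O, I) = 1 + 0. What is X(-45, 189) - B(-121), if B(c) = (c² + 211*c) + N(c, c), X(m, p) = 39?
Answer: 10934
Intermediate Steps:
N(O, I) = -5 (N(O, I) = -6 + (1 + 0) = -6 + 1 = -5)
B(c) = -5 + c² + 211*c (B(c) = (c² + 211*c) - 5 = -5 + c² + 211*c)
X(-45, 189) - B(-121) = 39 - (-5 + (-121)² + 211*(-121)) = 39 - (-5 + 14641 - 25531) = 39 - 1*(-10895) = 39 + 10895 = 10934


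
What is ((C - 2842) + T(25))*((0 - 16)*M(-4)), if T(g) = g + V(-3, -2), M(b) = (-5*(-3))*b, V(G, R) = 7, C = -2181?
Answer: -4791360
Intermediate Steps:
M(b) = 15*b
T(g) = 7 + g (T(g) = g + 7 = 7 + g)
((C - 2842) + T(25))*((0 - 16)*M(-4)) = ((-2181 - 2842) + (7 + 25))*((0 - 16)*(15*(-4))) = (-5023 + 32)*(-16*(-60)) = -4991*960 = -4791360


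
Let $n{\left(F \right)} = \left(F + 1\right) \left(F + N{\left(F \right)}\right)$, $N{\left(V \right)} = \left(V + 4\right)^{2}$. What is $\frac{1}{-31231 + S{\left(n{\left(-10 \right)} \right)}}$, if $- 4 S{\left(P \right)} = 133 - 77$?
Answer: $- \frac{1}{31245} \approx -3.2005 \cdot 10^{-5}$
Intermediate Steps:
$N{\left(V \right)} = \left(4 + V\right)^{2}$
$n{\left(F \right)} = \left(1 + F\right) \left(F + \left(4 + F\right)^{2}\right)$ ($n{\left(F \right)} = \left(F + 1\right) \left(F + \left(4 + F\right)^{2}\right) = \left(1 + F\right) \left(F + \left(4 + F\right)^{2}\right)$)
$S{\left(P \right)} = -14$ ($S{\left(P \right)} = - \frac{133 - 77}{4} = \left(- \frac{1}{4}\right) 56 = -14$)
$\frac{1}{-31231 + S{\left(n{\left(-10 \right)} \right)}} = \frac{1}{-31231 - 14} = \frac{1}{-31245} = - \frac{1}{31245}$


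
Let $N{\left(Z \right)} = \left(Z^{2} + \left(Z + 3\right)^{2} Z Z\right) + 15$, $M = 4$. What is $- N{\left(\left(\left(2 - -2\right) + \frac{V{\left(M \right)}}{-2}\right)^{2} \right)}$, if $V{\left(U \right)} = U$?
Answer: $-815$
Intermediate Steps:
$N{\left(Z \right)} = 15 + Z^{2} + Z^{2} \left(3 + Z\right)^{2}$ ($N{\left(Z \right)} = \left(Z^{2} + \left(3 + Z\right)^{2} Z Z\right) + 15 = \left(Z^{2} + Z \left(3 + Z\right)^{2} Z\right) + 15 = \left(Z^{2} + Z^{2} \left(3 + Z\right)^{2}\right) + 15 = 15 + Z^{2} + Z^{2} \left(3 + Z\right)^{2}$)
$- N{\left(\left(\left(2 - -2\right) + \frac{V{\left(M \right)}}{-2}\right)^{2} \right)} = - (15 + \left(\left(\left(2 - -2\right) + \frac{4}{-2}\right)^{2}\right)^{2} + \left(\left(\left(2 - -2\right) + \frac{4}{-2}\right)^{2}\right)^{2} \left(3 + \left(\left(2 - -2\right) + \frac{4}{-2}\right)^{2}\right)^{2}) = - (15 + \left(\left(\left(2 + 2\right) + 4 \left(- \frac{1}{2}\right)\right)^{2}\right)^{2} + \left(\left(\left(2 + 2\right) + 4 \left(- \frac{1}{2}\right)\right)^{2}\right)^{2} \left(3 + \left(\left(2 + 2\right) + 4 \left(- \frac{1}{2}\right)\right)^{2}\right)^{2}) = - (15 + \left(\left(4 - 2\right)^{2}\right)^{2} + \left(\left(4 - 2\right)^{2}\right)^{2} \left(3 + \left(4 - 2\right)^{2}\right)^{2}) = - (15 + \left(2^{2}\right)^{2} + \left(2^{2}\right)^{2} \left(3 + 2^{2}\right)^{2}) = - (15 + 4^{2} + 4^{2} \left(3 + 4\right)^{2}) = - (15 + 16 + 16 \cdot 7^{2}) = - (15 + 16 + 16 \cdot 49) = - (15 + 16 + 784) = \left(-1\right) 815 = -815$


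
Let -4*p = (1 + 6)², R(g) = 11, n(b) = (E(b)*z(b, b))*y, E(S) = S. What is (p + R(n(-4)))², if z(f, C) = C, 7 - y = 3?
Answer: 25/16 ≈ 1.5625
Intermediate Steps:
y = 4 (y = 7 - 1*3 = 7 - 3 = 4)
n(b) = 4*b² (n(b) = (b*b)*4 = b²*4 = 4*b²)
p = -49/4 (p = -(1 + 6)²/4 = -¼*7² = -¼*49 = -49/4 ≈ -12.250)
(p + R(n(-4)))² = (-49/4 + 11)² = (-5/4)² = 25/16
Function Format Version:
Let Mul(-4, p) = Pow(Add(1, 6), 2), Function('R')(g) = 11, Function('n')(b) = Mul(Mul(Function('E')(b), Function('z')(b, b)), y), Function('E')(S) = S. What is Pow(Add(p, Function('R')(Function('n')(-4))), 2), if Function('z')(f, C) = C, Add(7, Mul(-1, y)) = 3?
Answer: Rational(25, 16) ≈ 1.5625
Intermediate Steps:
y = 4 (y = Add(7, Mul(-1, 3)) = Add(7, -3) = 4)
Function('n')(b) = Mul(4, Pow(b, 2)) (Function('n')(b) = Mul(Mul(b, b), 4) = Mul(Pow(b, 2), 4) = Mul(4, Pow(b, 2)))
p = Rational(-49, 4) (p = Mul(Rational(-1, 4), Pow(Add(1, 6), 2)) = Mul(Rational(-1, 4), Pow(7, 2)) = Mul(Rational(-1, 4), 49) = Rational(-49, 4) ≈ -12.250)
Pow(Add(p, Function('R')(Function('n')(-4))), 2) = Pow(Add(Rational(-49, 4), 11), 2) = Pow(Rational(-5, 4), 2) = Rational(25, 16)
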